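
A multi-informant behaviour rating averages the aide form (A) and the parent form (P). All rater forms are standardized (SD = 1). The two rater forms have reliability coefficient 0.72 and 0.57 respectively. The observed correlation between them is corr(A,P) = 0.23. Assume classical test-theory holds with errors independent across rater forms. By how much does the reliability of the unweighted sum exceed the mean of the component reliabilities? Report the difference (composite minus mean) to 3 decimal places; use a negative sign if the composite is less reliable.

0.066

Var(sum) = 2 + 0.46 = 2.46; true-score variance = 1.29 + 0.46 = 1.75; composite reliability = 0.7114.
Mean component reliability = 0.6450.
Difference = 0.7114 − 0.6450 = 0.066.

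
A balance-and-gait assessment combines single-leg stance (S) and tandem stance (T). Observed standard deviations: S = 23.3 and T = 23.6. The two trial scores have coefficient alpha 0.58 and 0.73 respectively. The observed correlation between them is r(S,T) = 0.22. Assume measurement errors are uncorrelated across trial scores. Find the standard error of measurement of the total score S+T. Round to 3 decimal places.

19.452

Var(total) = 1099.85 + 241.947 = 1341.8.
True-score variance = 721.457 + 241.947 = 963.404, so reliability = 0.7180.
Error variance = 1341.8 − 963.404 = 378.393; SEM = √378.393 = 19.452.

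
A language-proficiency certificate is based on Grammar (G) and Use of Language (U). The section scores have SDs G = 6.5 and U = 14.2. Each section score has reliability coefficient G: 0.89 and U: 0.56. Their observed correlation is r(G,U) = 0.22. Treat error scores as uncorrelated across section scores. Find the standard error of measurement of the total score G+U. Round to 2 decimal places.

9.66

Var(total) = 243.89 + 40.612 = 284.502.
True-score variance = 150.521 + 40.612 = 191.133, so reliability = 0.6718.
Error variance = 284.502 − 191.133 = 93.3691; SEM = √93.3691 = 9.66.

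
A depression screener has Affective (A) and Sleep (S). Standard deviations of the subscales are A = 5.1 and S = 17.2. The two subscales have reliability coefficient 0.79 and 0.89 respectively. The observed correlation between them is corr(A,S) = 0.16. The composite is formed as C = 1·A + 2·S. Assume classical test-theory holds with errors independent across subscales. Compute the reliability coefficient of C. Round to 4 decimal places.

0.8928

Var(C) = 5.1² + 2²·17.2² + 2·[2·5.1·17.2·0.16] = 1209.37 + 56.1408 = 1265.51.
Because errors are independent across components, Cov(Tᵢ,Tⱼ) = Cov(Xᵢ,Xⱼ); the off-diagonal part of the true-score variance is the same as above.
True-score variance = [5.1²·0.79 + 2²·17.2²·0.89] + 56.1408 = 1073.74 + 56.1408 = 1129.88.
Reliability = 1129.88 / 1265.51 = 0.8928.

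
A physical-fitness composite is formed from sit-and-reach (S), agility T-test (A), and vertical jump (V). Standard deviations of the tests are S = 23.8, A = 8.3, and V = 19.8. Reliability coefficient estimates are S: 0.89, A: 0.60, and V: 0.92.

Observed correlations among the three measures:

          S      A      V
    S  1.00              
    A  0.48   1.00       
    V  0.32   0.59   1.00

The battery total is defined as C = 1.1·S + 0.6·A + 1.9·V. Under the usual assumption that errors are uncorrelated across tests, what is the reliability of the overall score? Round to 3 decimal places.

0.936

Var(C) = 1.1²·23.8² + 0.6²·8.3² + 1.9²·19.8² + 2·[0.66·23.8·8.3·0.48 + 2.09·23.8·19.8·0.32 + 1.14·8.3·19.8·0.59] = 2125.46 + 976.562 = 3102.02.
Because errors are independent across components, Cov(Tᵢ,Tⱼ) = Cov(Xᵢ,Xⱼ); the off-diagonal part of the true-score variance is the same as above.
True-score variance = [1.1²·23.8²·0.89 + 0.6²·8.3²·0.60 + 1.9²·19.8²·0.92] + 976.562 = 1926.92 + 976.562 = 2903.48.
Reliability = 2903.48 / 3102.02 = 0.936.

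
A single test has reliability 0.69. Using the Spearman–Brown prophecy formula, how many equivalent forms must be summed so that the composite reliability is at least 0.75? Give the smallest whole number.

k ≥ ρ*(1−ρ₁)/(ρ₁(1−ρ*)) = 0.75·0.31 / (0.69·0.25) = 1.348.
Smallest integer k = 2.

2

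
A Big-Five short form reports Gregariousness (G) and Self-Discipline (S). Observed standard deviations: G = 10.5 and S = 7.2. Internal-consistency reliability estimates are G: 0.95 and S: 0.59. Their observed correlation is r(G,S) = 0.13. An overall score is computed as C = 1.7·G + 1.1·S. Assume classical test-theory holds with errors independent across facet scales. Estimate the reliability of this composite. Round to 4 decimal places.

Var(C) = 1.7²·10.5² + 1.1²·7.2² + 2·[1.87·10.5·7.2·0.13] = 381.349 + 36.7567 = 418.106.
Because errors are independent across components, Cov(Tᵢ,Tⱼ) = Cov(Xᵢ,Xⱼ); the off-diagonal part of the true-score variance is the same as above.
True-score variance = [1.7²·10.5²·0.95 + 1.1²·7.2²·0.59] + 36.7567 = 339.7 + 36.7567 = 376.457.
Reliability = 376.457 / 418.106 = 0.9004.

0.9004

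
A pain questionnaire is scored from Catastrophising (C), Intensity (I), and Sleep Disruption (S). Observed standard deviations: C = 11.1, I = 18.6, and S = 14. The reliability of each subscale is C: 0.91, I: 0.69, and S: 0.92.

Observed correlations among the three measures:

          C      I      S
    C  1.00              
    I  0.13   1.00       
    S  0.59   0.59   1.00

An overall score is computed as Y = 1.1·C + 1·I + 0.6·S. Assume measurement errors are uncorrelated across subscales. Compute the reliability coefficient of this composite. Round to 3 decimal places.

0.864

Var(Y) = 1.1²·11.1² + 18.6² + 0.6²·14² + 2·[1.1·11.1·18.6·0.13 + 0.66·11.1·14·0.59 + 0.6·18.6·14·0.59] = 565.604 + 364.436 = 930.04.
Under uncorrelated errors the observed covariances equal the true-score covariances, so only the own-variance terms attenuate.
True-score variance = [1.1²·11.1²·0.91 + 18.6²·0.69 + 0.6²·14²·0.92] + 364.436 = 439.294 + 364.436 = 803.73.
Reliability = 803.73 / 930.04 = 0.864.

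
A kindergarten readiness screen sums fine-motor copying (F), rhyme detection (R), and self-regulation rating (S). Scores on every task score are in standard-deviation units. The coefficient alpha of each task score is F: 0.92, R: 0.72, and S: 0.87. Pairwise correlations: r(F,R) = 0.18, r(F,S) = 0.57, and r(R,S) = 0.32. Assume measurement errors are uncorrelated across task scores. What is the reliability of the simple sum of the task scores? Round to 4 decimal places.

0.9047

Var(F+R+S) = 3 + 2·[0.18 + 0.57 + 0.32] = 3 + 2.14 = 5.14.
Under uncorrelated errors the observed covariances equal the true-score covariances, so only the own-variance terms attenuate.
True-score variance = [0.92 + 0.72 + 0.87] + 2.14 = 2.51 + 2.14 = 4.65.
Reliability = 4.65 / 5.14 = 0.9047.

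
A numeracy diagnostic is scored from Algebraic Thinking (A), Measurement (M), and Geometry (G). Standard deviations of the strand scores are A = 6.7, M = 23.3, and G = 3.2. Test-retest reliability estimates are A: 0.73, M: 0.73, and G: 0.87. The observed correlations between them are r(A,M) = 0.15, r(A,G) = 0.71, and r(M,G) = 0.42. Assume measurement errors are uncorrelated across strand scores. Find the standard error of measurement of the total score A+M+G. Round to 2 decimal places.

Var(total) = 598.02 + 139.908 = 737.928.
True-score variance = 437.988 + 139.908 = 577.896, so reliability = 0.7831.
Error variance = 737.928 − 577.896 = 160.032; SEM = √160.032 = 12.65.

12.65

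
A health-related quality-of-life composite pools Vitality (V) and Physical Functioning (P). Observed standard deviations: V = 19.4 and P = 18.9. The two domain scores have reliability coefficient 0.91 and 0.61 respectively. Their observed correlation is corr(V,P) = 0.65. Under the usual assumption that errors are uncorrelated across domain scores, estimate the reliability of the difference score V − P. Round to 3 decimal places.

Var(V−P) = 19.4² + 18.9² − 2·19.4·18.9·0.65 = 733.57 − 476.658 = 256.912.
Under uncorrelated errors the observed covariances equal the true-score covariances, so only the own-variance terms attenuate.
True-score variance = [19.4²·0.91 + 18.9²·0.61] − 476.658 = 560.386 − 476.658 = 83.7277.
Reliability = 83.7277 / 256.912 = 0.326.

0.326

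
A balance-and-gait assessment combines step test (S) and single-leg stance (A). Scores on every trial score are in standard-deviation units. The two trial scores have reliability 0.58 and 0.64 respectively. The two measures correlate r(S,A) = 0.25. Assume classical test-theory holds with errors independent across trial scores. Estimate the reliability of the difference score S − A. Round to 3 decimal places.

0.480

Var(S−A) = 1 + 1 − 2·0.25 = 2 − 0.5 = 1.5.
Under uncorrelated errors the observed covariances equal the true-score covariances, so only the own-variance terms attenuate.
True-score variance = [0.58 + 0.64] − 0.5 = 1.22 − 0.5 = 0.72.
Reliability = 0.72 / 1.5 = 0.480.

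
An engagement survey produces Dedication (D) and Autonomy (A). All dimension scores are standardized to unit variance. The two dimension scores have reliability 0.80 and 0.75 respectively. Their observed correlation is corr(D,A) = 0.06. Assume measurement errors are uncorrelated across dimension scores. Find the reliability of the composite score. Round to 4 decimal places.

0.7877

Var(D+A) = 2 + 2·[0.06] = 2 + 0.12 = 2.12.
With uncorrelated errors the cross-covariances are all true-score covariance, so they carry over unchanged; only the diagonal terms shrink to ρᵢσᵢ².
True-score variance = [0.80 + 0.75] + 0.12 = 1.55 + 0.12 = 1.67.
Reliability = 1.67 / 2.12 = 0.7877.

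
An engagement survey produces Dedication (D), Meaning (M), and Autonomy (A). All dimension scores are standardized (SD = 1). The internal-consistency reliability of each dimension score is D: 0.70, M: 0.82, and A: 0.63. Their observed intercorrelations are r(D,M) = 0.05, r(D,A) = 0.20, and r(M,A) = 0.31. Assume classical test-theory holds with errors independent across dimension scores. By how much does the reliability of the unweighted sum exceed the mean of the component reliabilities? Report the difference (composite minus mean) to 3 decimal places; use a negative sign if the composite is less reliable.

Var(sum) = 3 + 1.12 = 4.12; true-score variance = 2.15 + 1.12 = 3.27; composite reliability = 0.7937.
Mean component reliability = 0.7167.
Difference = 0.7937 − 0.7167 = 0.077.

0.077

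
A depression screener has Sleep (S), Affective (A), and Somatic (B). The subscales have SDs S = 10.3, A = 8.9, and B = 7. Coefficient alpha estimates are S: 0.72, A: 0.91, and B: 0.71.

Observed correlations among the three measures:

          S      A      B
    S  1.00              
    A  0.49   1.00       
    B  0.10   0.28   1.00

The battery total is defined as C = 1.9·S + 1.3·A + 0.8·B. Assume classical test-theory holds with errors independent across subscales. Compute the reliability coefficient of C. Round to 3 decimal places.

Var(C) = 1.9²·10.3² + 1.3²·8.9² + 0.8²·7² + 2·[2.47·10.3·8.9·0.49 + 1.52·10.3·7·0.10 + 1.04·8.9·7·0.28] = 548.21 + 280.098 = 828.308.
Because errors are independent across components, Cov(Tᵢ,Tⱼ) = Cov(Xᵢ,Xⱼ); the off-diagonal part of the true-score variance is the same as above.
True-score variance = [1.9²·10.3²·0.72 + 1.3²·8.9²·0.91 + 0.8²·7²·0.71] + 280.098 = 419.832 + 280.098 = 699.93.
Reliability = 699.93 / 828.308 = 0.845.

0.845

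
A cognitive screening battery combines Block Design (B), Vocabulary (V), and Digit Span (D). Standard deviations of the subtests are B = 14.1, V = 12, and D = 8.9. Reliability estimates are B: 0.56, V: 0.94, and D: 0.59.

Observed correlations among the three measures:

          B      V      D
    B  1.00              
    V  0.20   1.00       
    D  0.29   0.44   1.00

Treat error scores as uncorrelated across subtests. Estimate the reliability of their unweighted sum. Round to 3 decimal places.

Var(B+V+D) = 14.1² + 12² + 8.9² + 2·[14.1·12·0.20 + 14.1·8.9·0.29 + 12·8.9·0.44] = 422.02 + 234.448 = 656.468.
Because errors are independent across components, Cov(Tᵢ,Tⱼ) = Cov(Xᵢ,Xⱼ); the off-diagonal part of the true-score variance is the same as above.
True-score variance = [14.1²·0.56 + 12²·0.94 + 8.9²·0.59] + 234.448 = 293.428 + 234.448 = 527.876.
Reliability = 527.876 / 656.468 = 0.804.

0.804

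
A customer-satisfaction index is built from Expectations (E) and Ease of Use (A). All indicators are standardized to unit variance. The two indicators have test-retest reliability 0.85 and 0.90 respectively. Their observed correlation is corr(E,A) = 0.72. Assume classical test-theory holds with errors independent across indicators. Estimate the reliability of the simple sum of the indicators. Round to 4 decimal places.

0.9273

Var(E+A) = 2 + 2·[0.72] = 2 + 1.44 = 3.44.
Because errors are independent across components, Cov(Tᵢ,Tⱼ) = Cov(Xᵢ,Xⱼ); the off-diagonal part of the true-score variance is the same as above.
True-score variance = [0.85 + 0.90] + 1.44 = 1.75 + 1.44 = 3.19.
Reliability = 3.19 / 3.44 = 0.9273.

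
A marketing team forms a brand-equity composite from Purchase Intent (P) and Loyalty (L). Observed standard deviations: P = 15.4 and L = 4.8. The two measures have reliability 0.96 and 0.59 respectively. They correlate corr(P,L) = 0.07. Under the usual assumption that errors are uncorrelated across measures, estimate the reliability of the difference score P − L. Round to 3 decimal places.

0.924

Var(P−L) = 15.4² + 4.8² − 2·15.4·4.8·0.07 = 260.2 − 10.3488 = 249.851.
Under uncorrelated errors the observed covariances equal the true-score covariances, so only the own-variance terms attenuate.
True-score variance = [15.4²·0.96 + 4.8²·0.59] − 10.3488 = 241.267 − 10.3488 = 230.918.
Reliability = 230.918 / 249.851 = 0.924.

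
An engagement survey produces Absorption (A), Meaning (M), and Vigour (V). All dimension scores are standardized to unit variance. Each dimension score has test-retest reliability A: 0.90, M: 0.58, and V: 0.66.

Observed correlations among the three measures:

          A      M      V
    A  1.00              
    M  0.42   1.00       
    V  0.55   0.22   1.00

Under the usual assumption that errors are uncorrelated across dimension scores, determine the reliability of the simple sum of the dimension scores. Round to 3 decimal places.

Var(A+M+V) = 3 + 2·[0.42 + 0.55 + 0.22] = 3 + 2.38 = 5.38.
Under uncorrelated errors the observed covariances equal the true-score covariances, so only the own-variance terms attenuate.
True-score variance = [0.90 + 0.58 + 0.66] + 2.38 = 2.14 + 2.38 = 4.52.
Reliability = 4.52 / 5.38 = 0.840.

0.840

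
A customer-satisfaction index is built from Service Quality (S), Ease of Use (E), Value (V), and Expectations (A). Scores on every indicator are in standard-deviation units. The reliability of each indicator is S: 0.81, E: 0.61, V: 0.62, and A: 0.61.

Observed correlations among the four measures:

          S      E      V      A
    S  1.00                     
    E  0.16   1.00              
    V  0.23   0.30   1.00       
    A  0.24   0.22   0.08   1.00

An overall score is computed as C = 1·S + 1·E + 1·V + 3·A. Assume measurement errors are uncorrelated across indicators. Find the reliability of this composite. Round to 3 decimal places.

Var(C) = 1 + 1 + 1 + 3² + 2·[0.16 + 0.23 + 3·0.24 + 0.30 + 3·0.22 + 3·0.08] = 12 + 4.62 = 16.62.
With uncorrelated errors the cross-covariances are all true-score covariance, so they carry over unchanged; only the diagonal terms shrink to ρᵢσᵢ².
True-score variance = [0.81 + 0.61 + 0.62 + 3²·0.61] + 4.62 = 7.53 + 4.62 = 12.15.
Reliability = 12.15 / 16.62 = 0.731.

0.731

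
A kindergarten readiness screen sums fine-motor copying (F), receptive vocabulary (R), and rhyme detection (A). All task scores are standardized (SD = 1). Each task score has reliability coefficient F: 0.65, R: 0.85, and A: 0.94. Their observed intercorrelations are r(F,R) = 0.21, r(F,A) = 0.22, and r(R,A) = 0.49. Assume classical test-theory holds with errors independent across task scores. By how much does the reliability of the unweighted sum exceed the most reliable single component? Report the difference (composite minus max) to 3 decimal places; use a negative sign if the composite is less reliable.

Var(sum) = 3 + 1.84 = 4.84; true-score variance = 2.44 + 1.84 = 4.28; composite reliability = 0.8843.
Max component reliability = 0.9400.
Difference = 0.8843 − 0.9400 = -0.056.

-0.056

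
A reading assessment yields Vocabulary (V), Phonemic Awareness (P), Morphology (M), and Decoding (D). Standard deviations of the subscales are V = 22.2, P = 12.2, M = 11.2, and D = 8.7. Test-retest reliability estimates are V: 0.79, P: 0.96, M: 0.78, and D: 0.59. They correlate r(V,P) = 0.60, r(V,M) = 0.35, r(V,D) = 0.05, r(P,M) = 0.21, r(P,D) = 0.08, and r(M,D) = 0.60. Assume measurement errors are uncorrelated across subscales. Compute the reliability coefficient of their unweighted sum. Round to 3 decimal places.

0.892

Var(V+P+M+D) = 22.2² + 12.2² + 11.2² + 8.7² + 2·[22.2·12.2·0.60 + 22.2·11.2·0.35 + 22.2·8.7·0.05 + 12.2·11.2·0.21 + 12.2·8.7·0.08 + 11.2·8.7·0.60] = 842.81 + 709.669 = 1552.48.
Under uncorrelated errors the observed covariances equal the true-score covariances, so only the own-variance terms attenuate.
True-score variance = [22.2²·0.79 + 12.2²·0.96 + 11.2²·0.78 + 8.7²·0.59] + 709.669 = 674.73 + 709.669 = 1384.4.
Reliability = 1384.4 / 1552.48 = 0.892.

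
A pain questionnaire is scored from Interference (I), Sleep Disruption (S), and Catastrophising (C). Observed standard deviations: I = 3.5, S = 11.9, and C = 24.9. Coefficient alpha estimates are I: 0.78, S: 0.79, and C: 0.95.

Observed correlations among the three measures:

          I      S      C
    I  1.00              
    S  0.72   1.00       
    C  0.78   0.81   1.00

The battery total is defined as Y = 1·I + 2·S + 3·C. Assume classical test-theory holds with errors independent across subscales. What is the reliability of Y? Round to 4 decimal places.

0.9581

Var(Y) = 3.5² + 2²·11.9² + 3²·24.9² + 2·[2·3.5·11.9·0.72 + 3·3.5·24.9·0.78 + 6·11.9·24.9·0.81] = 6158.78 + 3407.95 = 9566.73.
With uncorrelated errors the cross-covariances are all true-score covariance, so they carry over unchanged; only the diagonal terms shrink to ρᵢσᵢ².
True-score variance = [3.5²·0.78 + 2²·11.9²·0.79 + 3²·24.9²·0.95] + 3407.95 = 5758.13 + 3407.95 = 9166.08.
Reliability = 9166.08 / 9566.73 = 0.9581.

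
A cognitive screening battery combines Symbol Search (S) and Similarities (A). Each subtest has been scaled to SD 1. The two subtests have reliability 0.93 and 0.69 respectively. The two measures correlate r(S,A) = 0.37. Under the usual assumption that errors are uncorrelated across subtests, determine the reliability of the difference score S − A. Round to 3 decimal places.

0.698

Var(S−A) = 1 + 1 − 2·0.37 = 2 − 0.74 = 1.26.
With uncorrelated errors the cross-covariances are all true-score covariance, so they carry over unchanged; only the diagonal terms shrink to ρᵢσᵢ².
True-score variance = [0.93 + 0.69] − 0.74 = 1.62 − 0.74 = 0.88.
Reliability = 0.88 / 1.26 = 0.698.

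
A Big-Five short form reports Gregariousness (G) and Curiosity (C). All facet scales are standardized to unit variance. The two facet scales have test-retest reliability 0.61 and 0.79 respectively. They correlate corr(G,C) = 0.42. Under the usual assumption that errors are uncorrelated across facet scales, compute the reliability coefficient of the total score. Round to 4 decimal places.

Var(G+C) = 2 + 2·[0.42] = 2 + 0.84 = 2.84.
Under uncorrelated errors the observed covariances equal the true-score covariances, so only the own-variance terms attenuate.
True-score variance = [0.61 + 0.79] + 0.84 = 1.4 + 0.84 = 2.24.
Reliability = 2.24 / 2.84 = 0.7887.

0.7887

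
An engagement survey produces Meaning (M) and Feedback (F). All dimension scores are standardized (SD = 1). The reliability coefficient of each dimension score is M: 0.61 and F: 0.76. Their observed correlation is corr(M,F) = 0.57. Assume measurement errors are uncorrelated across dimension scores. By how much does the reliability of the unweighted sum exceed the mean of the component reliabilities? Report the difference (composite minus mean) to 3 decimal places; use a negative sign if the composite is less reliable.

Var(sum) = 2 + 1.14 = 3.14; true-score variance = 1.37 + 1.14 = 2.51; composite reliability = 0.7994.
Mean component reliability = 0.6850.
Difference = 0.7994 − 0.6850 = 0.114.

0.114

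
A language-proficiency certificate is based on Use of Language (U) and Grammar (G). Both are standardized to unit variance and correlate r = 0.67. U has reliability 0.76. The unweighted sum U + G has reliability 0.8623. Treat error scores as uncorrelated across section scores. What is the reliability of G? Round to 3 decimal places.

0.780

Var(U+G) = 2 + 2·0.67 = 3.340.
True-score variance = ρ_U + ρ_G + 2·0.67, so 0.8623 = (0.76 + ρ_G + 1.34) / 3.340.
ρ_G = 0.8623·3.340 − 0.76 − 1.34 = 0.780.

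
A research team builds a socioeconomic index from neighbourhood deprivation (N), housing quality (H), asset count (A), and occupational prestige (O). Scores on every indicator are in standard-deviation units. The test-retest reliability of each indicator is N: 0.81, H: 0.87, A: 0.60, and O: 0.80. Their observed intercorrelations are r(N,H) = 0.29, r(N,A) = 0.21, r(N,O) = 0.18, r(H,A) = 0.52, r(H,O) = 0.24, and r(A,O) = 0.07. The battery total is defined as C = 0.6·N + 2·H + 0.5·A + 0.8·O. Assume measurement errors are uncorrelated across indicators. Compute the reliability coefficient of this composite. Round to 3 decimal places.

0.899

Var(C) = 0.6² + 2² + 0.5² + 0.8² + 2·[1.2·0.29 + 0.3·0.21 + 0.48·0.18 + 0.52 + 1.6·0.24 + 0.4·0.07] = 5.25 + 2.8588 = 8.1088.
With uncorrelated errors the cross-covariances are all true-score covariance, so they carry over unchanged; only the diagonal terms shrink to ρᵢσᵢ².
True-score variance = [0.6²·0.81 + 2²·0.87 + 0.5²·0.60 + 0.8²·0.80] + 2.8588 = 4.4336 + 2.8588 = 7.2924.
Reliability = 7.2924 / 8.1088 = 0.899.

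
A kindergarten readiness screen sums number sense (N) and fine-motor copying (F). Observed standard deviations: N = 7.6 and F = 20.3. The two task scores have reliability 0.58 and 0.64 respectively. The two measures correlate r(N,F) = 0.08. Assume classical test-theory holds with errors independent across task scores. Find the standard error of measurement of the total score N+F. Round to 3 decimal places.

Var(total) = 469.85 + 24.6848 = 494.535.
True-score variance = 297.238 + 24.6848 = 321.923, so reliability = 0.6510.
Error variance = 494.535 − 321.923 = 172.612; SEM = √172.612 = 13.138.

13.138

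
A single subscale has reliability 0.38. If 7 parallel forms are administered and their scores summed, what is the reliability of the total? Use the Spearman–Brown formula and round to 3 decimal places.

ρ_k = kρ / (1 + (k−1)ρ) = 7·0.38 / (1 + 6·0.38) = 2.660 / 3.280 = 0.811.

0.811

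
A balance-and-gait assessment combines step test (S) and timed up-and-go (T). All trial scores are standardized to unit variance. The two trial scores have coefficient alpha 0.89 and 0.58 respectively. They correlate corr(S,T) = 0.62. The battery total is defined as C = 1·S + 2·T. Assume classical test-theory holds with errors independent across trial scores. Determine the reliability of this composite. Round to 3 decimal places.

0.761

Var(C) = 1 + 2² + 2·[2·0.62] = 5 + 2.48 = 7.48.
With uncorrelated errors the cross-covariances are all true-score covariance, so they carry over unchanged; only the diagonal terms shrink to ρᵢσᵢ².
True-score variance = [0.89 + 2²·0.58] + 2.48 = 3.21 + 2.48 = 5.69.
Reliability = 5.69 / 7.48 = 0.761.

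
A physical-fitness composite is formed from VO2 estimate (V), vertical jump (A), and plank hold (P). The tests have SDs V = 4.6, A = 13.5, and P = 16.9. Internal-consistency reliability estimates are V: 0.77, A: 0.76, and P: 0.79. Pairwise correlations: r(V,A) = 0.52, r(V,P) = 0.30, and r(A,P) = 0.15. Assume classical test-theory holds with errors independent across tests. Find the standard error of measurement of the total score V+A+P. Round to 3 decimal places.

Var(total) = 489.02 + 179.673 = 668.693.
True-score variance = 380.435 + 179.673 = 560.108, so reliability = 0.8376.
Error variance = 668.693 − 560.108 = 108.585; SEM = √108.585 = 10.420.

10.420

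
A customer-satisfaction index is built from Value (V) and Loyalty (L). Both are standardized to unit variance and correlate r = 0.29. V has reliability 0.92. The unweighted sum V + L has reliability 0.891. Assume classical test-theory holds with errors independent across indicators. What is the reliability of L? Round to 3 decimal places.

Var(V+L) = 2 + 2·0.29 = 2.580.
True-score variance = ρ_V + ρ_L + 2·0.29, so 0.891 = (0.92 + ρ_L + 0.58) / 2.580.
ρ_L = 0.891·2.580 − 0.92 − 0.58 = 0.799.

0.799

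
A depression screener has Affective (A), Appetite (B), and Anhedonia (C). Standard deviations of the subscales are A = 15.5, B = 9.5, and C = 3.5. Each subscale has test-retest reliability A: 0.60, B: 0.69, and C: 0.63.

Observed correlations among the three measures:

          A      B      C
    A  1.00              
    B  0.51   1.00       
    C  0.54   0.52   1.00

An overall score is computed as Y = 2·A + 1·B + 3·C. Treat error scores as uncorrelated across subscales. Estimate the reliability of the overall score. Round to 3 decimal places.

Var(Y) = 2²·15.5² + 9.5² + 3²·3.5² + 2·[2·15.5·9.5·0.51 + 6·15.5·3.5·0.54 + 3·9.5·3.5·0.52] = 1161.5 + 755.67 = 1917.17.
Because errors are independent across components, Cov(Tᵢ,Tⱼ) = Cov(Xᵢ,Xⱼ); the off-diagonal part of the true-score variance is the same as above.
True-score variance = [2²·15.5²·0.60 + 9.5²·0.69 + 3²·3.5²·0.63] + 755.67 = 708.33 + 755.67 = 1464.
Reliability = 1464 / 1917.17 = 0.764.

0.764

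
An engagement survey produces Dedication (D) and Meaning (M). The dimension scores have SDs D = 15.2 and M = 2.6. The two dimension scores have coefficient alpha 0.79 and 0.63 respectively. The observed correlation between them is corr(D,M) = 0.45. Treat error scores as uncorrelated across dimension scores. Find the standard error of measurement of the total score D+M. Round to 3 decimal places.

7.143

Var(total) = 237.8 + 35.568 = 273.368.
True-score variance = 186.78 + 35.568 = 222.348, so reliability = 0.8134.
Error variance = 273.368 − 222.348 = 51.0196; SEM = √51.0196 = 7.143.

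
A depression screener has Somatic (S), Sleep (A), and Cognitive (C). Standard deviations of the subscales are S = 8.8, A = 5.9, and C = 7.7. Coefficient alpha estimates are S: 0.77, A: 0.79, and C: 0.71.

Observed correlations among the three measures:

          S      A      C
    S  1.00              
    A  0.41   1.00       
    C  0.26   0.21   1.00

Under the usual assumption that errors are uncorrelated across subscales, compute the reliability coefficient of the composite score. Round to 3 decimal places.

0.842

Var(S+A+C) = 8.8² + 5.9² + 7.7² + 2·[8.8·5.9·0.41 + 8.8·7.7·0.26 + 5.9·7.7·0.21] = 171.54 + 96.8902 = 268.43.
With uncorrelated errors the cross-covariances are all true-score covariance, so they carry over unchanged; only the diagonal terms shrink to ρᵢσᵢ².
True-score variance = [8.8²·0.77 + 5.9²·0.79 + 7.7²·0.71] + 96.8902 = 129.225 + 96.8902 = 226.115.
Reliability = 226.115 / 268.43 = 0.842.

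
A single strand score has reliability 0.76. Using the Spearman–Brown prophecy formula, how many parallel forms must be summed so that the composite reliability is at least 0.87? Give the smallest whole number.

k ≥ ρ*(1−ρ₁)/(ρ₁(1−ρ*)) = 0.87·0.24 / (0.76·0.13) = 2.113.
Smallest integer k = 3.

3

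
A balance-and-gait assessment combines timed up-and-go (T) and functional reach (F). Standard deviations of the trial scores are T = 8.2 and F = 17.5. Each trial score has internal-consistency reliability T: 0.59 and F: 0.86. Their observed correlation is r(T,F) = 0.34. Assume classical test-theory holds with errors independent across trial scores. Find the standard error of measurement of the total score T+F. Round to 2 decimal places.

8.39

Var(total) = 373.49 + 97.58 = 471.07.
True-score variance = 303.047 + 97.58 = 400.627, so reliability = 0.8505.
Error variance = 471.07 − 400.627 = 70.4434; SEM = √70.4434 = 8.39.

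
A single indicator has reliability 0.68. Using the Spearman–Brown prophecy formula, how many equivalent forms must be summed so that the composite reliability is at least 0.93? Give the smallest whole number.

k ≥ ρ*(1−ρ₁)/(ρ₁(1−ρ*)) = 0.93·0.32 / (0.68·0.07) = 6.252.
Smallest integer k = 7.

7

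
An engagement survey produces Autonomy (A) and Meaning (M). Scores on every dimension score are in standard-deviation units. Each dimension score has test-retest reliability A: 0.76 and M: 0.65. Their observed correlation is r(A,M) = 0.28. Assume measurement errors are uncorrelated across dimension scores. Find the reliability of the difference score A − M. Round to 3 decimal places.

Var(A−M) = 1 + 1 − 2·0.28 = 2 − 0.56 = 1.44.
Because errors are independent across components, Cov(Tᵢ,Tⱼ) = Cov(Xᵢ,Xⱼ); the off-diagonal part of the true-score variance is the same as above.
True-score variance = [0.76 + 0.65] − 0.56 = 1.41 − 0.56 = 0.85.
Reliability = 0.85 / 1.44 = 0.590.

0.590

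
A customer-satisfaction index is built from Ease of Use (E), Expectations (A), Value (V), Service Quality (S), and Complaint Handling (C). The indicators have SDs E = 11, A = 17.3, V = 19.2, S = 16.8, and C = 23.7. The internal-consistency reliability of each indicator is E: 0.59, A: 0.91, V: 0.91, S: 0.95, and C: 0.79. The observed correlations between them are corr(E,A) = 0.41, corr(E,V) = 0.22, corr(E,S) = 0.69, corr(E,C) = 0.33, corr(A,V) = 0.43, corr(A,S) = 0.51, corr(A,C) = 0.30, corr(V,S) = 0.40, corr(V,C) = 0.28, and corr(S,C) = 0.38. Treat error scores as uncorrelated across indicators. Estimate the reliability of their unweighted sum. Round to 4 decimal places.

0.9388

Var(E+A+V+S+C) = 11² + 17.3² + 19.2² + 16.8² + 23.7² + 2·[11·17.3·0.41 + 11·19.2·0.22 + 11·16.8·0.69 + 11·23.7·0.33 + 17.3·19.2·0.43 + 17.3·16.8·0.51 + 17.3·23.7·0.30 + 19.2·16.8·0.40 + 19.2·23.7·0.28 + 16.8·23.7·0.38] = 1632.86 + 2319.65 = 3952.51.
Under uncorrelated errors the observed covariances equal the true-score covariances, so only the own-variance terms attenuate.
True-score variance = [11²·0.59 + 17.3²·0.91 + 19.2²·0.91 + 16.8²·0.95 + 23.7²·0.79] + 2319.65 = 1391.07 + 2319.65 = 3710.72.
Reliability = 3710.72 / 3952.51 = 0.9388.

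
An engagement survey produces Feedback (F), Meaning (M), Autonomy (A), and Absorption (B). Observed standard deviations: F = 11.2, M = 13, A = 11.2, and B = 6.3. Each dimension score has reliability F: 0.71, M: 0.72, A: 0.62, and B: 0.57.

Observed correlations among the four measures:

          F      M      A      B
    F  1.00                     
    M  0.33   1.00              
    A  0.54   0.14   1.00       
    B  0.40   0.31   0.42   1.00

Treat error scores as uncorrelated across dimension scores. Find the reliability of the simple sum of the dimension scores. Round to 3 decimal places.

Var(F+M+A+B) = 11.2² + 13² + 11.2² + 6.3² + 2·[11.2·13·0.33 + 11.2·11.2·0.54 + 11.2·6.3·0.40 + 13·11.2·0.14 + 13·6.3·0.31 + 11.2·6.3·0.42] = 459.57 + 438.836 = 898.406.
With uncorrelated errors the cross-covariances are all true-score covariance, so they carry over unchanged; only the diagonal terms shrink to ρᵢσᵢ².
True-score variance = [11.2²·0.71 + 13²·0.72 + 11.2²·0.62 + 6.3²·0.57] + 438.836 = 311.138 + 438.836 = 749.974.
Reliability = 749.974 / 898.406 = 0.835.

0.835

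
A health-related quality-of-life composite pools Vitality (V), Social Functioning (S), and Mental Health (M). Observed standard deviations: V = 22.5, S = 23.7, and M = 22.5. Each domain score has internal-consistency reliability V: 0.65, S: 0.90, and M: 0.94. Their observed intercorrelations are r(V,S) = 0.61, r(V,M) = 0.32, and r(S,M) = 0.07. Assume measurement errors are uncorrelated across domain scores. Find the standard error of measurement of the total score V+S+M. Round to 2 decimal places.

16.24

Var(total) = 1574.19 + 1049.22 = 2623.41.
True-score variance = 1310.46 + 1049.22 = 2359.68, so reliability = 0.8995.
Error variance = 2623.41 − 2359.68 = 263.731; SEM = √263.731 = 16.24.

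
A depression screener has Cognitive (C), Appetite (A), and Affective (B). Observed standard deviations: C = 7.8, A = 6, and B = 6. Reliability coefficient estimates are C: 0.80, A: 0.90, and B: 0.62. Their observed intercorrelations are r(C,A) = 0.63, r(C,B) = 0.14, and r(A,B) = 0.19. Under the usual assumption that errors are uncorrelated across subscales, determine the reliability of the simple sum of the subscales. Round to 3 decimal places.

0.865

Var(C+A+B) = 7.8² + 6² + 6² + 2·[7.8·6·0.63 + 7.8·6·0.14 + 6·6·0.19] = 132.84 + 85.752 = 218.592.
With uncorrelated errors the cross-covariances are all true-score covariance, so they carry over unchanged; only the diagonal terms shrink to ρᵢσᵢ².
True-score variance = [7.8²·0.80 + 6²·0.90 + 6²·0.62] + 85.752 = 103.392 + 85.752 = 189.144.
Reliability = 189.144 / 218.592 = 0.865.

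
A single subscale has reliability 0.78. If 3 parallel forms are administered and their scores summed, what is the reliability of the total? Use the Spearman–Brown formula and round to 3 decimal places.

ρ_k = kρ / (1 + (k−1)ρ) = 3·0.78 / (1 + 2·0.78) = 2.340 / 2.560 = 0.914.

0.914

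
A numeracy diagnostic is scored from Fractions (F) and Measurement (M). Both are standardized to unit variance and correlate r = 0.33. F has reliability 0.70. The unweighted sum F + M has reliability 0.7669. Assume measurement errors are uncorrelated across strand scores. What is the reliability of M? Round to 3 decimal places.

Var(F+M) = 2 + 2·0.33 = 2.660.
True-score variance = ρ_F + ρ_M + 2·0.33, so 0.7669 = (0.70 + ρ_M + 0.66) / 2.660.
ρ_M = 0.7669·2.660 − 0.70 − 0.66 = 0.680.

0.680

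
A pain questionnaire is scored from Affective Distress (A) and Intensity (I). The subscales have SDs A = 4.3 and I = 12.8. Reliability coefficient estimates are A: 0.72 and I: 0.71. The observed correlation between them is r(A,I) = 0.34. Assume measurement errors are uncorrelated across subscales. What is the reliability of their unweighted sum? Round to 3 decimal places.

Var(A+I) = 4.3² + 12.8² + 2·[4.3·12.8·0.34] = 182.33 + 37.4272 = 219.757.
With uncorrelated errors the cross-covariances are all true-score covariance, so they carry over unchanged; only the diagonal terms shrink to ρᵢσᵢ².
True-score variance = [4.3²·0.72 + 12.8²·0.71] + 37.4272 = 129.639 + 37.4272 = 167.066.
Reliability = 167.066 / 219.757 = 0.760.

0.760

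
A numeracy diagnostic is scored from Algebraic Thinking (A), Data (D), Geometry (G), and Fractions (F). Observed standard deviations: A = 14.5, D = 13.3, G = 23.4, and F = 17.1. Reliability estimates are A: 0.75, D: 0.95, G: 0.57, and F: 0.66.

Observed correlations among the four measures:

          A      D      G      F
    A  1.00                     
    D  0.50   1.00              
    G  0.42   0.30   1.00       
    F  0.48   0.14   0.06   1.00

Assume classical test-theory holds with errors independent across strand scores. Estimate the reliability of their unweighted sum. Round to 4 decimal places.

0.8232

Var(A+D+G+F) = 14.5² + 13.3² + 23.4² + 17.1² + 2·[14.5·13.3·0.50 + 14.5·23.4·0.42 + 14.5·17.1·0.48 + 13.3·23.4·0.30 + 13.3·17.1·0.14 + 23.4·17.1·0.06] = 1227.11 + 1014.32 = 2241.43.
Under uncorrelated errors the observed covariances equal the true-score covariances, so only the own-variance terms attenuate.
True-score variance = [14.5²·0.75 + 13.3²·0.95 + 23.4²·0.57 + 17.1²·0.66] + 1014.32 = 830.833 + 1014.32 = 1845.16.
Reliability = 1845.16 / 2241.43 = 0.8232.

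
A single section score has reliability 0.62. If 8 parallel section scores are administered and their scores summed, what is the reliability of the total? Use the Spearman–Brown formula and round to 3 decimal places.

0.929

ρ_k = kρ / (1 + (k−1)ρ) = 8·0.62 / (1 + 7·0.62) = 4.960 / 5.340 = 0.929.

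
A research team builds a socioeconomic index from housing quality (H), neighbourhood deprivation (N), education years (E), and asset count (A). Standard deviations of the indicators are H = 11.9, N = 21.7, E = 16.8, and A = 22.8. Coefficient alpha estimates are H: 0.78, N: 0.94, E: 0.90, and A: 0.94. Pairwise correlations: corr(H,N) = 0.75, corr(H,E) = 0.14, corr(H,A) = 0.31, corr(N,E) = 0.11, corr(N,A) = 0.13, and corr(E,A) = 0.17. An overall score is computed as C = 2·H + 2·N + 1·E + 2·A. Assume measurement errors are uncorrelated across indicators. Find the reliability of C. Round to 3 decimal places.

Var(C) = 2²·11.9² + 2²·21.7² + 16.8² + 2²·22.8² + 2·[4·11.9·21.7·0.75 + 2·11.9·16.8·0.14 + 4·11.9·22.8·0.31 + 2·21.7·16.8·0.11 + 4·21.7·22.8·0.13 + 2·16.8·22.8·0.17] = 4811.6 + 3269.63 = 8081.23.
Under uncorrelated errors the observed covariances equal the true-score covariances, so only the own-variance terms attenuate.
True-score variance = [2²·11.9²·0.78 + 2²·21.7²·0.94 + 16.8²·0.90 + 2²·22.8²·0.94] + 3269.63 = 4420.98 + 3269.63 = 7690.62.
Reliability = 7690.62 / 8081.23 = 0.952.

0.952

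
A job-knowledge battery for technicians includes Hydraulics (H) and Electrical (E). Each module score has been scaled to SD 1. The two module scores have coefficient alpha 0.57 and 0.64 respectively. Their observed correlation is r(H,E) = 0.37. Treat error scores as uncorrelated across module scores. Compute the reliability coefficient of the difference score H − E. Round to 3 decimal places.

Var(H−E) = 1 + 1 − 2·0.37 = 2 − 0.74 = 1.26.
Because errors are independent across components, Cov(Tᵢ,Tⱼ) = Cov(Xᵢ,Xⱼ); the off-diagonal part of the true-score variance is the same as above.
True-score variance = [0.57 + 0.64] − 0.74 = 1.21 − 0.74 = 0.47.
Reliability = 0.47 / 1.26 = 0.373.

0.373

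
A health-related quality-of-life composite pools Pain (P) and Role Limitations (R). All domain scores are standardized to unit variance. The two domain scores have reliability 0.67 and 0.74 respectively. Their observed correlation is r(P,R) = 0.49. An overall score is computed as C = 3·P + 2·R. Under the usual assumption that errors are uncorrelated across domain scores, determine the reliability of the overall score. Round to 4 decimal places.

Var(C) = 3² + 2² + 2·[6·0.49] = 13 + 5.88 = 18.88.
Because errors are independent across components, Cov(Tᵢ,Tⱼ) = Cov(Xᵢ,Xⱼ); the off-diagonal part of the true-score variance is the same as above.
True-score variance = [3²·0.67 + 2²·0.74] + 5.88 = 8.99 + 5.88 = 14.87.
Reliability = 14.87 / 18.88 = 0.7876.

0.7876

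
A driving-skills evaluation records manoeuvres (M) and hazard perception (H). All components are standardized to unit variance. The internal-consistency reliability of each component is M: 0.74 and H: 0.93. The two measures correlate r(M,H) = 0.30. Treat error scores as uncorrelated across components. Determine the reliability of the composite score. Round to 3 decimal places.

0.873

Var(M+H) = 2 + 2·[0.30] = 2 + 0.6 = 2.6.
With uncorrelated errors the cross-covariances are all true-score covariance, so they carry over unchanged; only the diagonal terms shrink to ρᵢσᵢ².
True-score variance = [0.74 + 0.93] + 0.6 = 1.67 + 0.6 = 2.27.
Reliability = 2.27 / 2.6 = 0.873.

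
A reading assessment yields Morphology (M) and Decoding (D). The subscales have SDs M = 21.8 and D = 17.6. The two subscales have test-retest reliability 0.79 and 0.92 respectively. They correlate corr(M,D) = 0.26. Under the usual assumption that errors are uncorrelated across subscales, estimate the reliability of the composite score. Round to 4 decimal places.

0.8735

Var(M+D) = 21.8² + 17.6² + 2·[21.8·17.6·0.26] = 785 + 199.514 = 984.514.
With uncorrelated errors the cross-covariances are all true-score covariance, so they carry over unchanged; only the diagonal terms shrink to ρᵢσᵢ².
True-score variance = [21.8²·0.79 + 17.6²·0.92] + 199.514 = 660.419 + 199.514 = 859.932.
Reliability = 859.932 / 984.514 = 0.8735.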